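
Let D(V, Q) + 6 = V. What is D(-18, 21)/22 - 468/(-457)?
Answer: -336/5027 ≈ -0.066839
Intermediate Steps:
D(V, Q) = -6 + V
D(-18, 21)/22 - 468/(-457) = (-6 - 18)/22 - 468/(-457) = -24*1/22 - 468*(-1/457) = -12/11 + 468/457 = -336/5027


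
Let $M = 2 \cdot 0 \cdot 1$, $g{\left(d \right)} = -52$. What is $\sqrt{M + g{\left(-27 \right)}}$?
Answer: $2 i \sqrt{13} \approx 7.2111 i$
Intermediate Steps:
$M = 0$ ($M = 0 \cdot 1 = 0$)
$\sqrt{M + g{\left(-27 \right)}} = \sqrt{0 - 52} = \sqrt{-52} = 2 i \sqrt{13}$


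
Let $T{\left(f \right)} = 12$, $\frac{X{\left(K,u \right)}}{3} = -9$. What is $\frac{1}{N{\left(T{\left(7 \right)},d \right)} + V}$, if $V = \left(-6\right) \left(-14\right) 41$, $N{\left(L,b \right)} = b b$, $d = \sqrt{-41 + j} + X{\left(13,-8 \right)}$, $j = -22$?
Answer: $\frac{i}{6 \left(27 \sqrt{7} + 685 i\right)} \approx 0.00024069 + 2.5101 \cdot 10^{-5} i$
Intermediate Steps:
$X{\left(K,u \right)} = -27$ ($X{\left(K,u \right)} = 3 \left(-9\right) = -27$)
$d = -27 + 3 i \sqrt{7}$ ($d = \sqrt{-41 - 22} - 27 = \sqrt{-63} - 27 = 3 i \sqrt{7} - 27 = -27 + 3 i \sqrt{7} \approx -27.0 + 7.9373 i$)
$N{\left(L,b \right)} = b^{2}$
$V = 3444$ ($V = 84 \cdot 41 = 3444$)
$\frac{1}{N{\left(T{\left(7 \right)},d \right)} + V} = \frac{1}{\left(-27 + 3 i \sqrt{7}\right)^{2} + 3444} = \frac{1}{3444 + \left(-27 + 3 i \sqrt{7}\right)^{2}}$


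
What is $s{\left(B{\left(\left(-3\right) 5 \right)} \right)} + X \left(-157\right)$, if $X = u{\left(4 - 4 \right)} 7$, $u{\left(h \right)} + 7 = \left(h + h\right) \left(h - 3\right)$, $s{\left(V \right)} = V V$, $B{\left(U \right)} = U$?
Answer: $7918$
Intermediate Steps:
$s{\left(V \right)} = V^{2}$
$u{\left(h \right)} = -7 + 2 h \left(-3 + h\right)$ ($u{\left(h \right)} = -7 + \left(h + h\right) \left(h - 3\right) = -7 + 2 h \left(-3 + h\right)$)
$X = -49$ ($X = \left(-7 - 6 \left(4 - 4\right) + 2 \left(4 - 4\right)^{2}\right) 7 = \left(-7 - 0 + 2 \cdot 0^{2}\right) 7 = \left(-7 + 0 + 2 \cdot 0\right) 7 = \left(-7 + 0 + 0\right) 7 = \left(-7\right) 7 = -49$)
$s{\left(B{\left(\left(-3\right) 5 \right)} \right)} + X \left(-157\right) = \left(\left(-3\right) 5\right)^{2} - -7693 = \left(-15\right)^{2} + 7693 = 225 + 7693 = 7918$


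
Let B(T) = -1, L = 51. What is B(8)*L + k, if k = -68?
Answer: -119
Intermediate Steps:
B(8)*L + k = -1*51 - 68 = -51 - 68 = -119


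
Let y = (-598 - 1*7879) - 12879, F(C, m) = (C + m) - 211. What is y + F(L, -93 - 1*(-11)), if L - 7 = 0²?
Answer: -21642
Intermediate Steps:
L = 7 (L = 7 + 0² = 7 + 0 = 7)
F(C, m) = -211 + C + m
y = -21356 (y = (-598 - 7879) - 12879 = -8477 - 12879 = -21356)
y + F(L, -93 - 1*(-11)) = -21356 + (-211 + 7 + (-93 - 1*(-11))) = -21356 + (-211 + 7 + (-93 + 11)) = -21356 + (-211 + 7 - 82) = -21356 - 286 = -21642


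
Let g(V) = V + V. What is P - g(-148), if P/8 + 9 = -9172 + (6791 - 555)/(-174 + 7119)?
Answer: -507990752/6945 ≈ -73145.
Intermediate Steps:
g(V) = 2*V
P = -510046472/6945 (P = -72 + 8*(-9172 + (6791 - 555)/(-174 + 7119)) = -72 + 8*(-9172 + 6236/6945) = -72 + 8*(-63693304/6945) = -72 - 509546432/6945 = -510046472/6945 ≈ -73441.)
P - g(-148) = -510046472/6945 - 2*(-148) = -510046472/6945 - 1*(-296) = -510046472/6945 + 296 = -507990752/6945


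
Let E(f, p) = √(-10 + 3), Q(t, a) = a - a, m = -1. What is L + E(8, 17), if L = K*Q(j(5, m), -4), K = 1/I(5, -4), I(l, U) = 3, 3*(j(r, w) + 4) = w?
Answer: I*√7 ≈ 2.6458*I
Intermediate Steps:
j(r, w) = -4 + w/3
Q(t, a) = 0
K = ⅓ (K = 1/3 = ⅓ ≈ 0.33333)
E(f, p) = I*√7 (E(f, p) = √(-7) = I*√7)
L = 0 (L = (⅓)*0 = 0)
L + E(8, 17) = 0 + I*√7 = I*√7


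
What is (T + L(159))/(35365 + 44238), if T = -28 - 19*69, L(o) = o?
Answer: -1180/79603 ≈ -0.014824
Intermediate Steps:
T = -1339 (T = -28 - 1311 = -1339)
(T + L(159))/(35365 + 44238) = (-1339 + 159)/(35365 + 44238) = -1180/79603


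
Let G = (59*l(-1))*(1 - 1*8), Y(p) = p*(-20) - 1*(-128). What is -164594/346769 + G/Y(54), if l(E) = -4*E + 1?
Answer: 79912071/47160584 ≈ 1.6945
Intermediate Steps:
l(E) = 1 - 4*E
Y(p) = 128 - 20*p (Y(p) = -20*p + 128 = 128 - 20*p)
G = -2065 (G = (59*(1 - 4*(-1)))*(1 - 1*8) = (59*(1 + 4))*(1 - 8) = (59*5)*(-7) = 295*(-7) = -2065)
-164594/346769 + G/Y(54) = -164594/346769 - 2065/(128 - 20*54) = -164594*1/346769 - 2065/(128 - 1080) = -164594/346769 - 2065/(-952) = -164594/346769 - 2065*(-1/952) = -164594/346769 + 295/136 = 79912071/47160584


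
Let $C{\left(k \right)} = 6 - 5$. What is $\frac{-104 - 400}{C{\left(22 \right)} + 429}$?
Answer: $- \frac{252}{215} \approx -1.1721$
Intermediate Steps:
$C{\left(k \right)} = 1$ ($C{\left(k \right)} = 6 - 5 = 1$)
$\frac{-104 - 400}{C{\left(22 \right)} + 429} = \frac{-104 - 400}{1 + 429} = - \frac{504}{430} = \left(-504\right) \frac{1}{430} = - \frac{252}{215}$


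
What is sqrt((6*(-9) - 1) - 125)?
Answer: 6*I*sqrt(5) ≈ 13.416*I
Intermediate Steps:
sqrt((6*(-9) - 1) - 125) = sqrt((-54 - 1) - 125) = sqrt(-55 - 125) = sqrt(-180) = 6*I*sqrt(5)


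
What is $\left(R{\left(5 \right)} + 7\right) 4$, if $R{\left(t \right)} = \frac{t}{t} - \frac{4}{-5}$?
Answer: $\frac{176}{5} \approx 35.2$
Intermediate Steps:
$R{\left(t \right)} = \frac{9}{5}$ ($R{\left(t \right)} = 1 - - \frac{4}{5} = 1 + \frac{4}{5} = \frac{9}{5}$)
$\left(R{\left(5 \right)} + 7\right) 4 = \left(\frac{9}{5} + 7\right) 4 = \frac{44}{5} \cdot 4 = \frac{176}{5}$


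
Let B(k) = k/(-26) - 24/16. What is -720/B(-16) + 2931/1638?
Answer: 10243591/12558 ≈ 815.70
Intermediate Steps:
B(k) = -3/2 - k/26 (B(k) = k*(-1/26) - 24*1/16 = -k/26 - 3/2 = -3/2 - k/26)
-720/B(-16) + 2931/1638 = -720/(-3/2 - 1/26*(-16)) + 2931/1638 = -720/(-3/2 + 8/13) + 2931*(1/1638) = -720/(-23/26) + 977/546 = -720*(-26/23) + 977/546 = 18720/23 + 977/546 = 10243591/12558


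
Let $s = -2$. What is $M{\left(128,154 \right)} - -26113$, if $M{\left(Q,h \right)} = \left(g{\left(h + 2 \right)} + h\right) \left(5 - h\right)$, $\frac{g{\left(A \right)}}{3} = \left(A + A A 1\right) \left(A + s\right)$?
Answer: $-1685977129$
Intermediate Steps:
$g{\left(A \right)} = 3 \left(-2 + A\right) \left(A + A^{2}\right)$ ($g{\left(A \right)} = 3 \left(A + A A 1\right) \left(A - 2\right) = 3 \left(A + A^{2} \cdot 1\right) \left(-2 + A\right) = 3 \left(A + A^{2}\right) \left(-2 + A\right) = 3 \left(-2 + A\right) \left(A + A^{2}\right)$)
$M{\left(Q,h \right)} = \left(5 - h\right) \left(h + 3 \left(2 + h\right) \left(-4 + \left(2 + h\right)^{2} - h\right)\right)$ ($M{\left(Q,h \right)} = \left(3 \left(h + 2\right) \left(-2 + \left(h + 2\right)^{2} - \left(h + 2\right)\right) + h\right) \left(5 - h\right) = \left(3 \left(2 + h\right) \left(-2 + \left(2 + h\right)^{2} - \left(2 + h\right)\right) + h\right) \left(5 - h\right) = \left(3 \left(2 + h\right) \left(-4 + \left(2 + h\right)^{2} - h\right) + h\right) \left(5 - h\right) = \left(h + 3 \left(2 + h\right) \left(-4 + \left(2 + h\right)^{2} - h\right)\right) \left(5 - h\right) = \left(5 - h\right) \left(h + 3 \left(2 + h\right) \left(-4 + \left(2 + h\right)^{2} - h\right)\right)$)
$M{\left(128,154 \right)} - -26113 = 154 \left(95 - 3 \cdot 154^{3} + 56 \cdot 154\right) - -26113 = 154 \left(95 - 10956792 + 8624\right) + 26113 = 154 \left(-10948073\right) + 26113 = -1686003242 + 26113 = -1685977129$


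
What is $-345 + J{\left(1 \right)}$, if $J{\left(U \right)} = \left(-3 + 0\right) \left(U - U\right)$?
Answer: $-345$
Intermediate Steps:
$J{\left(U \right)} = 0$ ($J{\left(U \right)} = \left(-3\right) 0 = 0$)
$-345 + J{\left(1 \right)} = -345 + 0 = -345$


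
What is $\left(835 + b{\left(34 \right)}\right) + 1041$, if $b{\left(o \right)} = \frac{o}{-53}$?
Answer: $\frac{99394}{53} \approx 1875.4$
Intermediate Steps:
$b{\left(o \right)} = - \frac{o}{53}$ ($b{\left(o \right)} = o \left(- \frac{1}{53}\right) = - \frac{o}{53}$)
$\left(835 + b{\left(34 \right)}\right) + 1041 = \left(835 - \frac{34}{53}\right) + 1041 = \frac{44221}{53} + 1041 = \frac{99394}{53}$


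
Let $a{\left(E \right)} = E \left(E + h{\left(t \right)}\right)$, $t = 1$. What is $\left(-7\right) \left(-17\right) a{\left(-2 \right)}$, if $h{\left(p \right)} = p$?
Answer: $238$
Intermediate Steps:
$a{\left(E \right)} = E \left(1 + E\right)$ ($a{\left(E \right)} = E \left(E + 1\right) = E \left(1 + E\right)$)
$\left(-7\right) \left(-17\right) a{\left(-2 \right)} = \left(-7\right) \left(-17\right) \left(- 2 \left(1 - 2\right)\right) = 119 \left(\left(-2\right) \left(-1\right)\right) = 119 \cdot 2 = 238$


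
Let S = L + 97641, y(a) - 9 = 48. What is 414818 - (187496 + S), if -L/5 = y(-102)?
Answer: 129966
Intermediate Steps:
y(a) = 57 (y(a) = 9 + 48 = 57)
L = -285 (L = -5*57 = -285)
S = 97356 (S = -285 + 97641 = 97356)
414818 - (187496 + S) = 414818 - (187496 + 97356) = 414818 - 1*284852 = 414818 - 284852 = 129966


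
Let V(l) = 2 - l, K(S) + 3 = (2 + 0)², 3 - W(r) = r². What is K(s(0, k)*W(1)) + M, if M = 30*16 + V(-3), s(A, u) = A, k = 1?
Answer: 486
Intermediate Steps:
W(r) = 3 - r²
K(S) = 1 (K(S) = -3 + (2 + 0)² = -3 + 2² = -3 + 4 = 1)
M = 485 (M = 30*16 + (2 - 1*(-3)) = 480 + (2 + 3) = 480 + 5 = 485)
K(s(0, k)*W(1)) + M = 1 + 485 = 486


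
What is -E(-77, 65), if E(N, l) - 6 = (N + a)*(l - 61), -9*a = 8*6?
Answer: 970/3 ≈ 323.33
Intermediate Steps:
a = -16/3 (a = -8*6/9 = -⅑*48 = -16/3 ≈ -5.3333)
E(N, l) = 6 + (-61 + l)*(-16/3 + N) (E(N, l) = 6 + (N - 16/3)*(l - 61) = 6 + (-16/3 + N)*(-61 + l) = 6 + (-61 + l)*(-16/3 + N))
-E(-77, 65) = -(994/3 - 61*(-77) - 16/3*65 - 77*65) = -(994/3 + 4697 - 1040/3 - 5005) = -1*(-970/3) = 970/3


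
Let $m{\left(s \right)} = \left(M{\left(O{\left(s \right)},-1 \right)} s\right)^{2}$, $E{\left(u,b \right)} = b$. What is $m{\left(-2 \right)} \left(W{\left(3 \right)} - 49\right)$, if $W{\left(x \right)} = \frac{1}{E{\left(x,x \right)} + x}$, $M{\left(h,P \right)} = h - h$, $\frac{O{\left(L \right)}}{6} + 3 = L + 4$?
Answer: $0$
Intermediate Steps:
$O{\left(L \right)} = 6 + 6 L$ ($O{\left(L \right)} = -18 + 6 \left(L + 4\right) = -18 + 6 \left(4 + L\right) = -18 + \left(24 + 6 L\right) = 6 + 6 L$)
$M{\left(h,P \right)} = 0$
$W{\left(x \right)} = \frac{1}{2 x}$ ($W{\left(x \right)} = \frac{1}{x + x} = \frac{1}{2 x}$)
$m{\left(s \right)} = 0$ ($m{\left(s \right)} = \left(0 s\right)^{2} = 0^{2} = 0$)
$m{\left(-2 \right)} \left(W{\left(3 \right)} - 49\right) = 0 \left(\frac{1}{2 \cdot 3} - 49\right) = 0 \left(\frac{1}{2} \cdot \frac{1}{3} - 49\right) = 0 \left(\frac{1}{6} - 49\right) = 0 \left(- \frac{293}{6}\right) = 0$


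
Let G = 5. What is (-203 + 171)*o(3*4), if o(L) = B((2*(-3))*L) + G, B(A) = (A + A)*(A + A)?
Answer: -663712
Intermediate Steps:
B(A) = 4*A² (B(A) = (2*A)*(2*A) = 4*A²)
o(L) = 5 + 144*L² (o(L) = 4*((2*(-3))*L)² + 5 = 4*(-6*L)² + 5 = 4*(36*L²) + 5 = 144*L² + 5 = 5 + 144*L²)
(-203 + 171)*o(3*4) = (-203 + 171)*(5 + 144*(3*4)²) = -32*(5 + 144*12²) = -32*(5 + 144*144) = -32*(5 + 20736) = -32*20741 = -663712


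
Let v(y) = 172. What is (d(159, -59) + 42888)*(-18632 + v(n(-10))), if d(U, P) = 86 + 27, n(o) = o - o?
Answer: -793798460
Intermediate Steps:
n(o) = 0
d(U, P) = 113
(d(159, -59) + 42888)*(-18632 + v(n(-10))) = (113 + 42888)*(-18632 + 172) = 43001*(-18460) = -793798460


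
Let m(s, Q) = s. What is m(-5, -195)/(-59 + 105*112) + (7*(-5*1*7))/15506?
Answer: -2944275/181435706 ≈ -0.016228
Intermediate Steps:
m(-5, -195)/(-59 + 105*112) + (7*(-5*1*7))/15506 = -5/(-59 + 105*112) + (7*(-5*1*7))/15506 = -5/(-59 + 11760) + (7*(-5*7))*(1/15506) = -5/11701 + (7*(-35))*(1/15506) = -5*1/11701 - 245*1/15506 = -5/11701 - 245/15506 = -2944275/181435706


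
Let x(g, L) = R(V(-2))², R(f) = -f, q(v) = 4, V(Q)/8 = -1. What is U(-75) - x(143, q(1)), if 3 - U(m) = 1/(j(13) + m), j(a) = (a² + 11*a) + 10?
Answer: -15068/247 ≈ -61.004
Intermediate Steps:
j(a) = 10 + a² + 11*a
V(Q) = -8 (V(Q) = 8*(-1) = -8)
U(m) = 3 - 1/(322 + m) (U(m) = 3 - 1/((10 + 13² + 11*13) + m) = 3 - 1/((10 + 169 + 143) + m) = 3 - 1/(322 + m))
x(g, L) = 64 (x(g, L) = (-1*(-8))² = 8² = 64)
U(-75) - x(143, q(1)) = (965 + 3*(-75))/(322 - 75) - 1*64 = (965 - 225)/247 - 64 = (1/247)*740 - 64 = 740/247 - 64 = -15068/247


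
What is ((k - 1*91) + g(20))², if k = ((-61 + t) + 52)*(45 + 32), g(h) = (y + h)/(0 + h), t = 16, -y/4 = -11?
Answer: 5089536/25 ≈ 2.0358e+5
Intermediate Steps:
y = 44 (y = -4*(-11) = 44)
g(h) = (44 + h)/h (g(h) = (44 + h)/(0 + h) = (44 + h)/h)
k = 539 (k = ((-61 + 16) + 52)*(45 + 32) = (-45 + 52)*77 = 7*77 = 539)
((k - 1*91) + g(20))² = ((539 - 1*91) + (44 + 20)/20)² = ((539 - 91) + (1/20)*64)² = (448 + 16/5)² = (2256/5)² = 5089536/25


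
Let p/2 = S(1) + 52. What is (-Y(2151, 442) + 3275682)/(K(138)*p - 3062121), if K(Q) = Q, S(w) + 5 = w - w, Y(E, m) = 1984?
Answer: -3273698/3049149 ≈ -1.0736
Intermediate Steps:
S(w) = -5 (S(w) = -5 + (w - w) = -5 + 0 = -5)
p = 94 (p = 2*(-5 + 52) = 2*47 = 94)
(-Y(2151, 442) + 3275682)/(K(138)*p - 3062121) = (-1*1984 + 3275682)/(138*94 - 3062121) = (-1984 + 3275682)/(12972 - 3062121) = 3273698/(-3049149) = 3273698*(-1/3049149) = -3273698/3049149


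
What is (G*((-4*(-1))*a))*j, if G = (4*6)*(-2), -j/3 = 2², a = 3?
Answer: 6912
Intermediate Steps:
j = -12 (j = -3*2² = -3*4 = -12)
G = -48 (G = 24*(-2) = -48)
(G*((-4*(-1))*a))*j = -48*(-4*(-1))*3*(-12) = -192*3*(-12) = -48*12*(-12) = -576*(-12) = 6912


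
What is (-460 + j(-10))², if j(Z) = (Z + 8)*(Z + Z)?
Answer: 176400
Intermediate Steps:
j(Z) = 2*Z*(8 + Z) (j(Z) = (8 + Z)*(2*Z) = 2*Z*(8 + Z))
(-460 + j(-10))² = (-460 + 2*(-10)*(8 - 10))² = (-460 + 2*(-10)*(-2))² = (-460 + 40)² = (-420)² = 176400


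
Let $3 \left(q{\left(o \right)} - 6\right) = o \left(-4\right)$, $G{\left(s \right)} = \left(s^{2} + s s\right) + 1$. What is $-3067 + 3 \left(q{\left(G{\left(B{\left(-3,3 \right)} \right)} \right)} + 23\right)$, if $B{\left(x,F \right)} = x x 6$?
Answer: $-26312$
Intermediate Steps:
$B{\left(x,F \right)} = 6 x^{2}$ ($B{\left(x,F \right)} = x^{2} \cdot 6 = 6 x^{2}$)
$G{\left(s \right)} = 1 + 2 s^{2}$ ($G{\left(s \right)} = \left(s^{2} + s^{2}\right) + 1 = 2 s^{2} + 1 = 1 + 2 s^{2}$)
$q{\left(o \right)} = 6 - \frac{4 o}{3}$ ($q{\left(o \right)} = 6 + \frac{o \left(-4\right)}{3} = 6 + \frac{\left(-4\right) o}{3} = 6 - \frac{4 o}{3}$)
$-3067 + 3 \left(q{\left(G{\left(B{\left(-3,3 \right)} \right)} \right)} + 23\right) = -3067 + 3 \left(\left(6 - \frac{4 \left(1 + 2 \left(6 \left(-3\right)^{2}\right)^{2}\right)}{3}\right) + 23\right) = -3067 + 3 \left(\left(6 - \frac{4 \left(1 + 2 \left(6 \cdot 9\right)^{2}\right)}{3}\right) + 23\right) = -3067 + 3 \left(\left(6 - \frac{4 \left(1 + 2 \cdot 54^{2}\right)}{3}\right) + 23\right) = -3067 + 3 \left(\left(6 - \frac{4 \left(1 + 2 \cdot 2916\right)}{3}\right) + 23\right) = -3067 + 3 \left(\left(6 - \frac{4 \left(1 + 5832\right)}{3}\right) + 23\right) = -3067 + 3 \left(\left(6 - \frac{23332}{3}\right) + 23\right) = -3067 + 3 \left(- \frac{23314}{3} + 23\right) = -3067 + 3 \left(- \frac{23245}{3}\right) = -3067 - 23245 = -26312$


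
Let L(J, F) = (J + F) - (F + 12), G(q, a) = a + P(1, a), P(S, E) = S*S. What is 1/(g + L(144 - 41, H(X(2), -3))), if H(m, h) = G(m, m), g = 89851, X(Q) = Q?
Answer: 1/89942 ≈ 1.1118e-5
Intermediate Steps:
P(S, E) = S**2
G(q, a) = 1 + a (G(q, a) = a + 1**2 = a + 1 = 1 + a)
H(m, h) = 1 + m
L(J, F) = -12 + J (L(J, F) = (F + J) - (12 + F) = (F + J) + (-12 - F) = -12 + J)
1/(g + L(144 - 41, H(X(2), -3))) = 1/(89851 + (-12 + (144 - 41))) = 1/(89851 + (-12 + 103)) = 1/(89851 + 91) = 1/89942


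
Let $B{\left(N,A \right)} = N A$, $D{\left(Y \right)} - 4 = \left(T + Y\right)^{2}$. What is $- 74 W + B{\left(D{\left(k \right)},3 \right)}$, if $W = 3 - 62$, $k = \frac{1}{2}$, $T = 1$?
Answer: $\frac{17539}{4} \approx 4384.8$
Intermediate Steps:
$k = \frac{1}{2} \approx 0.5$
$W = -59$ ($W = 3 - 62 = -59$)
$D{\left(Y \right)} = 4 + \left(1 + Y\right)^{2}$
$B{\left(N,A \right)} = A N$
$- 74 W + B{\left(D{\left(k \right)},3 \right)} = \left(-74\right) \left(-59\right) + 3 \left(4 + \left(1 + \frac{1}{2}\right)^{2}\right) = 4366 + 3 \left(4 + \left(\frac{3}{2}\right)^{2}\right) = 4366 + 3 \left(4 + \frac{9}{4}\right) = 4366 + 3 \cdot \frac{25}{4} = 4366 + \frac{75}{4} = \frac{17539}{4}$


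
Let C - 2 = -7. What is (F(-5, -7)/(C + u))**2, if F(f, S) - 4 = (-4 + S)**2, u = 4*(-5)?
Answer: 25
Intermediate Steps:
C = -5 (C = 2 - 7 = -5)
u = -20
F(f, S) = 4 + (-4 + S)**2
(F(-5, -7)/(C + u))**2 = ((4 + (-4 - 7)**2)/(-5 - 20))**2 = ((4 + (-11)**2)/(-25))**2 = ((4 + 121)*(-1/25))**2 = (125*(-1/25))**2 = (-5)**2 = 25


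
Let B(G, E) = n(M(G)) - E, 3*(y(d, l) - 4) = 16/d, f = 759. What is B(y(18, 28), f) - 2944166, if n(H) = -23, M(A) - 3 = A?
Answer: -2944948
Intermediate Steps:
M(A) = 3 + A
y(d, l) = 4 + 16/(3*d) (y(d, l) = 4 + (16/d)/3 = 4 + 16/(3*d))
B(G, E) = -23 - E
B(y(18, 28), f) - 2944166 = (-23 - 1*759) - 2944166 = (-23 - 759) - 2944166 = -782 - 2944166 = -2944948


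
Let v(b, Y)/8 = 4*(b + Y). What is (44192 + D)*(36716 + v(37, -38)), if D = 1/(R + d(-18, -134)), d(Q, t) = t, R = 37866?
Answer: 15292207290195/9433 ≈ 1.6211e+9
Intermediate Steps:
v(b, Y) = 32*Y + 32*b (v(b, Y) = 8*(4*(b + Y)) = 8*(4*(Y + b)) = 8*(4*Y + 4*b) = 32*Y + 32*b)
D = 1/37732 (D = 1/(37866 - 134) = 1/37732 ≈ 2.6503e-5)
(44192 + D)*(36716 + v(37, -38)) = (44192 + 1/37732)*(36716 + (32*(-38) + 32*37)) = 1667452545*(36716 + (-1216 + 1184))/37732 = 1667452545*(36716 - 32)/37732 = (1667452545/37732)*36684 = 15292207290195/9433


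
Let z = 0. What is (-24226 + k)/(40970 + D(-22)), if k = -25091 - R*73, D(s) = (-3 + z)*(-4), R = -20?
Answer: -47857/40982 ≈ -1.1678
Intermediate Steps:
D(s) = 12 (D(s) = (-3 + 0)*(-4) = -3*(-4) = 12)
k = -23631 (k = -25091 - (-20)*73 = -25091 - 1*(-1460) = -25091 + 1460 = -23631)
(-24226 + k)/(40970 + D(-22)) = (-24226 - 23631)/(40970 + 12) = -47857/40982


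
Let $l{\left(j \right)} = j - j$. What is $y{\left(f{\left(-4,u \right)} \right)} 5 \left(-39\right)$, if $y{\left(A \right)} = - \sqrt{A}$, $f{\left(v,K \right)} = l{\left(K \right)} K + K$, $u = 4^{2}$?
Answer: $780$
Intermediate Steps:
$l{\left(j \right)} = 0$
$u = 16$
$f{\left(v,K \right)} = K$ ($f{\left(v,K \right)} = 0 K + K = 0 + K = K$)
$y{\left(f{\left(-4,u \right)} \right)} 5 \left(-39\right) = - \sqrt{16} \cdot 5 \left(-39\right) = \left(-1\right) 4 \cdot 5 \left(-39\right) = \left(-4\right) 5 \left(-39\right) = \left(-20\right) \left(-39\right) = 780$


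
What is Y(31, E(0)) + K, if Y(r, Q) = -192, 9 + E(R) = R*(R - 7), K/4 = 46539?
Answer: 185964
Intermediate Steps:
K = 186156 (K = 4*46539 = 186156)
E(R) = -9 + R*(-7 + R) (E(R) = -9 + R*(R - 7) = -9 + R*(-7 + R))
Y(31, E(0)) + K = -192 + 186156 = 185964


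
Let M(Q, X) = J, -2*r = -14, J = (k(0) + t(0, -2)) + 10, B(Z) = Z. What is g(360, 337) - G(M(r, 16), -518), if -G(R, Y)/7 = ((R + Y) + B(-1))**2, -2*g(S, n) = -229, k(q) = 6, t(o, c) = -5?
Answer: 3613125/2 ≈ 1.8066e+6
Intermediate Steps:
g(S, n) = 229/2 (g(S, n) = -1/2*(-229) = 229/2)
J = 11 (J = (6 - 5) + 10 = 1 + 10 = 11)
r = 7 (r = -1/2*(-14) = 7)
M(Q, X) = 11
G(R, Y) = -7*(-1 + R + Y)**2 (G(R, Y) = -7*((R + Y) - 1)**2 = -7*(-1 + R + Y)**2)
g(360, 337) - G(M(r, 16), -518) = 229/2 - (-7)*(-1 + 11 - 518)**2 = 229/2 - (-7)*(-508)**2 = 229/2 - (-7)*258064 = 229/2 - 1*(-1806448) = 229/2 + 1806448 = 3613125/2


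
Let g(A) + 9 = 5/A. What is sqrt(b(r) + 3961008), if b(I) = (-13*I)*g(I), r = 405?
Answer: 2*sqrt(1002082) ≈ 2002.1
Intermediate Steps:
g(A) = -9 + 5/A
b(I) = -13*I*(-9 + 5/I) (b(I) = (-13*I)*(-9 + 5/I) = -13*I*(-9 + 5/I))
sqrt(b(r) + 3961008) = sqrt((-65 + 117*405) + 3961008) = sqrt((-65 + 47385) + 3961008) = sqrt(47320 + 3961008) = sqrt(4008328) = 2*sqrt(1002082)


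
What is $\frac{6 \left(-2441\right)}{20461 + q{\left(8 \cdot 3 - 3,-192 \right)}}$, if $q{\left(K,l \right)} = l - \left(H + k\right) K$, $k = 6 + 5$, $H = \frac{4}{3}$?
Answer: $- \frac{2441}{3335} \approx -0.73193$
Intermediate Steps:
$H = \frac{4}{3}$ ($H = 4 \cdot \frac{1}{3} = \frac{4}{3} \approx 1.3333$)
$k = 11$
$q{\left(K,l \right)} = l - \frac{37 K}{3}$ ($q{\left(K,l \right)} = l - \left(\frac{4}{3} + 11\right) K = l - \frac{37 K}{3}$)
$\frac{6 \left(-2441\right)}{20461 + q{\left(8 \cdot 3 - 3,-192 \right)}} = \frac{6 \left(-2441\right)}{20461 - \left(192 + \frac{37 \left(8 \cdot 3 - 3\right)}{3}\right)} = - \frac{14646}{20461 - \left(192 + \frac{37 \left(24 - 3\right)}{3}\right)} = - \frac{14646}{20461 - 451} = - \frac{14646}{20010} = \left(-14646\right) \frac{1}{20010} = - \frac{2441}{3335}$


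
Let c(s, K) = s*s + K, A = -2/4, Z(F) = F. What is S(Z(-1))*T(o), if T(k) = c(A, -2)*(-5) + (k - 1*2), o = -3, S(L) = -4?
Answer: -15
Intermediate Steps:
A = -1/2 (A = -2*1/4 = -1/2 ≈ -0.50000)
c(s, K) = K + s**2 (c(s, K) = s**2 + K = K + s**2)
T(k) = 27/4 + k (T(k) = (-2 + (-1/2)**2)*(-5) + (k - 1*2) = (-2 + 1/4)*(-5) + (k - 2) = -7/4*(-5) + (-2 + k) = 35/4 + (-2 + k) = 27/4 + k)
S(Z(-1))*T(o) = -4*(27/4 - 3) = -4*15/4 = -15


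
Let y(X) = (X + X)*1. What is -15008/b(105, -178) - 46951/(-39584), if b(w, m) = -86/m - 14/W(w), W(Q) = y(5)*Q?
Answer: -8851148543/277088 ≈ -31943.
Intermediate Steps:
y(X) = 2*X (y(X) = (2*X)*1 = 2*X)
W(Q) = 10*Q (W(Q) = (2*5)*Q = 10*Q)
b(w, m) = -86/m - 7/(5*w) (b(w, m) = -86/m - 14*1/(10*w) = -86/m - 7/(5*w))
-15008/b(105, -178) - 46951/(-39584) = -15008/(-86/(-178) - 7/5/105) - 46951/(-39584) = -15008/(-86*(-1/178) - 7/5*1/105) - 46951*(-1/39584) = -15008/(43/89 - 1/75) + 46951/39584 = -15008/3136/6675 + 46951/39584 = -15008*6675/3136 + 46951/39584 = -447225/14 + 46951/39584 = -8851148543/277088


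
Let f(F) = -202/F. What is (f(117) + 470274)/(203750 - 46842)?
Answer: 13755464/4589559 ≈ 2.9971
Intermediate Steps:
(f(117) + 470274)/(203750 - 46842) = (-202/117 + 470274)/(203750 - 46842) = (-202*1/117 + 470274)/156908 = (-202/117 + 470274)*(1/156908) = (55021856/117)*(1/156908) = 13755464/4589559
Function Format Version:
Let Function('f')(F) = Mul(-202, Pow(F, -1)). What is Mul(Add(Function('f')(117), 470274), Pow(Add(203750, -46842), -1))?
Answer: Rational(13755464, 4589559) ≈ 2.9971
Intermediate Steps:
Mul(Add(Function('f')(117), 470274), Pow(Add(203750, -46842), -1)) = Mul(Add(Mul(-202, Pow(117, -1)), 470274), Pow(Add(203750, -46842), -1)) = Mul(Add(Mul(-202, Rational(1, 117)), 470274), Pow(156908, -1)) = Mul(Add(Rational(-202, 117), 470274), Rational(1, 156908)) = Mul(Rational(55021856, 117), Rational(1, 156908)) = Rational(13755464, 4589559)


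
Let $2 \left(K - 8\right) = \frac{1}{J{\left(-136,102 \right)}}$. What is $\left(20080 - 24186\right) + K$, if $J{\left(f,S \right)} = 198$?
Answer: $- \frac{1622807}{396} \approx -4098.0$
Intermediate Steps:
$K = \frac{3169}{396}$ ($K = 8 + \frac{1}{2 \cdot 198} = 8 + \frac{1}{2} \cdot \frac{1}{198} = 8 + \frac{1}{396} = \frac{3169}{396} \approx 8.0025$)
$\left(20080 - 24186\right) + K = \left(20080 - 24186\right) + \frac{3169}{396} = -4106 + \frac{3169}{396} = - \frac{1622807}{396}$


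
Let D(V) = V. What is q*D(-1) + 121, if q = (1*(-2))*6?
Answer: 133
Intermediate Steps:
q = -12 (q = -2*6 = -12)
q*D(-1) + 121 = -12*(-1) + 121 = 12 + 121 = 133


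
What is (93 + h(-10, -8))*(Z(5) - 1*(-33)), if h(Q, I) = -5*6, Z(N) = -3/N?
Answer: 10206/5 ≈ 2041.2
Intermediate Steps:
h(Q, I) = -30
(93 + h(-10, -8))*(Z(5) - 1*(-33)) = (93 - 30)*(-3/5 - 1*(-33)) = 63*(-3*⅕ + 33) = 63*(-⅗ + 33) = 63*(162/5) = 10206/5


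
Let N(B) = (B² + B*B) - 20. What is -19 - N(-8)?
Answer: -127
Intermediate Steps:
N(B) = -20 + 2*B² (N(B) = (B² + B²) - 20 = 2*B² - 20 = -20 + 2*B²)
-19 - N(-8) = -19 - (-20 + 2*(-8)²) = -19 - (-20 + 2*64) = -19 - (-20 + 128) = -19 - 1*108 = -19 - 108 = -127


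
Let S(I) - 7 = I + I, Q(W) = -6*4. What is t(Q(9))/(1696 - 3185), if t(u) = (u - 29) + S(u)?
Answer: 94/1489 ≈ 0.063130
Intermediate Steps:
Q(W) = -24
S(I) = 7 + 2*I (S(I) = 7 + (I + I) = 7 + 2*I)
t(u) = -22 + 3*u (t(u) = (u - 29) + (7 + 2*u) = (-29 + u) + (7 + 2*u) = -22 + 3*u)
t(Q(9))/(1696 - 3185) = (-22 + 3*(-24))/(1696 - 3185) = (-22 - 72)/(-1489) = -94*(-1/1489) = 94/1489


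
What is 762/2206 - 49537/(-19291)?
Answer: 61989182/21277973 ≈ 2.9133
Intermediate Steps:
762/2206 - 49537/(-19291) = 762*(1/2206) - 49537*(-1/19291) = 381/1103 + 49537/19291 = 61989182/21277973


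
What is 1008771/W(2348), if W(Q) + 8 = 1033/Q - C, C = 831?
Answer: -789531436/656313 ≈ -1203.0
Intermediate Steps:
W(Q) = -839 + 1033/Q (W(Q) = -8 + (1033/Q - 1*831) = -8 + (1033/Q - 831) = -8 + (-831 + 1033/Q) = -839 + 1033/Q)
1008771/W(2348) = 1008771/(-839 + 1033/2348) = 1008771/(-1968939/2348) = 1008771*(-2348/1968939) = -789531436/656313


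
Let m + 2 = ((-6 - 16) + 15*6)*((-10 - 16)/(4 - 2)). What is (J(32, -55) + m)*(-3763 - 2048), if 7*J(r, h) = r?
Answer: 35853870/7 ≈ 5.1220e+6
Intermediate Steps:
J(r, h) = r/7
m = -886 (m = -2 + ((-6 - 16) + 15*6)*((-10 - 16)/(4 - 2)) = -2 + (-22 + 90)*(-26/2) = -2 + 68*(-26*½) = -2 + 68*(-13) = -2 - 884 = -886)
(J(32, -55) + m)*(-3763 - 2048) = ((⅐)*32 - 886)*(-3763 - 2048) = (32/7 - 886)*(-5811) = -6170/7*(-5811) = 35853870/7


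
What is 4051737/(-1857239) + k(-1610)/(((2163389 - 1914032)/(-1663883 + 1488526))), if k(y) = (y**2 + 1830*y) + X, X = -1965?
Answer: 115994756766793186/463115545323 ≈ 2.5047e+5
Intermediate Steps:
k(y) = -1965 + y**2 + 1830*y (k(y) = (y**2 + 1830*y) - 1965 = -1965 + y**2 + 1830*y)
4051737/(-1857239) + k(-1610)/(((2163389 - 1914032)/(-1663883 + 1488526))) = 4051737/(-1857239) + (-1965 + (-1610)**2 + 1830*(-1610))/(((2163389 - 1914032)/(-1663883 + 1488526))) = 4051737*(-1/1857239) + (-1965 + 2592100 - 2946300)/((249357/(-175357))) = -4051737/1857239 - 356165/(249357*(-1/175357)) = -4051737/1857239 - 356165/(-249357/175357) = -4051737/1857239 - 356165*(-175357/249357) = -4051737/1857239 + 62456025905/249357 = 115994756766793186/463115545323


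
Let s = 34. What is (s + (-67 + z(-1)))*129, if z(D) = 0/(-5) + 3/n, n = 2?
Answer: -8127/2 ≈ -4063.5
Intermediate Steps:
z(D) = 3/2 (z(D) = 0/(-5) + 3/2 = 0*(-1/5) + 3*(1/2) = 0 + 3/2 = 3/2)
(s + (-67 + z(-1)))*129 = (34 + (-67 + 3/2))*129 = (34 - 131/2)*129 = -63/2*129 = -8127/2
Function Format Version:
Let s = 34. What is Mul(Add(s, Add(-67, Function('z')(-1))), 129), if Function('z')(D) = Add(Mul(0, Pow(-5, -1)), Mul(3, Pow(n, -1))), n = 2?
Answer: Rational(-8127, 2) ≈ -4063.5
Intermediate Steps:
Function('z')(D) = Rational(3, 2) (Function('z')(D) = Add(Mul(0, Pow(-5, -1)), Mul(3, Pow(2, -1))) = Add(Mul(0, Rational(-1, 5)), Mul(3, Rational(1, 2))) = Add(0, Rational(3, 2)) = Rational(3, 2))
Mul(Add(s, Add(-67, Function('z')(-1))), 129) = Mul(Add(34, Add(-67, Rational(3, 2))), 129) = Mul(Add(34, Rational(-131, 2)), 129) = Mul(Rational(-63, 2), 129) = Rational(-8127, 2)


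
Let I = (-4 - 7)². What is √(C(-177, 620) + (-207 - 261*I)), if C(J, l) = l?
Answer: 8*I*√487 ≈ 176.54*I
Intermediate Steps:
I = 121 (I = (-11)² = 121)
√(C(-177, 620) + (-207 - 261*I)) = √(620 + (-207 - 261*121)) = √(620 + (-207 - 31581)) = √(620 - 31788) = √(-31168) = 8*I*√487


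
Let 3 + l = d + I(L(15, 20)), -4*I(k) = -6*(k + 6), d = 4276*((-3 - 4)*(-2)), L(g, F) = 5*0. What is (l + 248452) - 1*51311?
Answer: 257011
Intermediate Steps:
L(g, F) = 0
d = 59864 (d = 4276*(-7*(-2)) = 4276*14 = 59864)
I(k) = 9 + 3*k/2 (I(k) = -(-3)*(k + 6)/2 = -(-3)*(6 + k)/2 = -(-36 - 6*k)/4 = 9 + 3*k/2)
l = 59870 (l = -3 + (59864 + (9 + (3/2)*0)) = -3 + (59864 + (9 + 0)) = -3 + (59864 + 9) = -3 + 59873 = 59870)
(l + 248452) - 1*51311 = (59870 + 248452) - 1*51311 = 308322 - 51311 = 257011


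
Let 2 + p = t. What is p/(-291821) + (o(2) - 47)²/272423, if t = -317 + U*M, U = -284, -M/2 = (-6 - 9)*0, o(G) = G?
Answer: 677840462/79498752283 ≈ 0.0085264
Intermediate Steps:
M = 0 (M = -2*(-6 - 9)*0 = -(-30)*0 = -2*0 = 0)
t = -317 (t = -317 - 284*0 = -317 + 0 = -317)
p = -319 (p = -2 - 317 = -319)
p/(-291821) + (o(2) - 47)²/272423 = -319/(-291821) + (2 - 47)²/272423 = -319*(-1/291821) + (-45)²*(1/272423) = 319/291821 + 2025*(1/272423) = 319/291821 + 2025/272423 = 677840462/79498752283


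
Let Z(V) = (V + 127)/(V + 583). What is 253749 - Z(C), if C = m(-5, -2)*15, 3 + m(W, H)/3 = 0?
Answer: 14209945/56 ≈ 2.5375e+5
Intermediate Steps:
m(W, H) = -9 (m(W, H) = -9 + 3*0 = -9 + 0 = -9)
C = -135 (C = -9*15 = -135)
Z(V) = (127 + V)/(583 + V)
253749 - Z(C) = 253749 - (127 - 135)/(583 - 135) = 253749 - (-8)/448 = 253749 - 1*(-1/56) = 253749 + 1/56 = 14209945/56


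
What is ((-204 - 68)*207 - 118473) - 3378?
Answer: -178155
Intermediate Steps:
((-204 - 68)*207 - 118473) - 3378 = (-272*207 - 118473) - 3378 = (-56304 - 118473) - 3378 = -174777 - 3378 = -178155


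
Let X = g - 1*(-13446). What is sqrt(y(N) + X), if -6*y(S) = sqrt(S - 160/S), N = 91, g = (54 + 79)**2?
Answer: sqrt(9281841660 - 546*sqrt(739011))/546 ≈ 176.45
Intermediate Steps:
g = 17689 (g = 133**2 = 17689)
y(S) = -sqrt(S - 160/S)/6
X = 31135 (X = 17689 - 1*(-13446) = 17689 + 13446 = 31135)
sqrt(y(N) + X) = sqrt(-sqrt(91 - 160/91)/6 + 31135) = sqrt(-sqrt(739011)/546 + 31135) = sqrt(31135 - sqrt(739011)/546)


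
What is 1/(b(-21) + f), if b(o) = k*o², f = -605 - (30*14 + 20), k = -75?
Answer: -1/34120 ≈ -2.9308e-5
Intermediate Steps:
f = -1045 (f = -605 - (420 + 20) = -605 - 1*440 = -605 - 440 = -1045)
b(o) = -75*o²
1/(b(-21) + f) = 1/(-75*(-21)² - 1045) = 1/(-75*441 - 1045) = 1/(-33075 - 1045) = 1/(-34120) = -1/34120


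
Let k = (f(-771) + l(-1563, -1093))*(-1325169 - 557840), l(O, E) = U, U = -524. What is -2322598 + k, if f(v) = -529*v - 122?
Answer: -766788066515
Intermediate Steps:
l(O, E) = -524
f(v) = -122 - 529*v
k = -766785743917 (k = ((-122 - 529*(-771)) - 524)*(-1325169 - 557840) = ((-122 + 407859) - 524)*(-1883009) = (407737 - 524)*(-1883009) = 407213*(-1883009) = -766785743917)
-2322598 + k = -2322598 - 766785743917 = -766788066515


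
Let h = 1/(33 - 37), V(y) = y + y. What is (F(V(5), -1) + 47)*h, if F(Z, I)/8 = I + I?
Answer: -31/4 ≈ -7.7500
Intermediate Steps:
V(y) = 2*y
F(Z, I) = 16*I (F(Z, I) = 8*(I + I) = 8*(2*I) = 16*I)
h = -1/4 (h = 1/(-4) = -1/4 ≈ -0.25000)
(F(V(5), -1) + 47)*h = (16*(-1) + 47)*(-1/4) = (-16 + 47)*(-1/4) = 31*(-1/4) = -31/4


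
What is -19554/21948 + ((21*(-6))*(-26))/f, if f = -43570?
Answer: -76989119/79689530 ≈ -0.96611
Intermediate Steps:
-19554/21948 + ((21*(-6))*(-26))/f = -19554/21948 + ((21*(-6))*(-26))/(-43570) = -19554*1/21948 - 126*(-26)*(-1/43570) = -3259/3658 + 3276*(-1/43570) = -3259/3658 - 1638/21785 = -76989119/79689530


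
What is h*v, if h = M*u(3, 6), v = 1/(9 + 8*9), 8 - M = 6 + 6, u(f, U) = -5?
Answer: 20/81 ≈ 0.24691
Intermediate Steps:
M = -4 (M = 8 - (6 + 6) = 8 - 1*12 = 8 - 12 = -4)
v = 1/81 (v = 1/(9 + 72) = 1/81 ≈ 0.012346)
h = 20 (h = -4*(-5) = 20)
h*v = 20*(1/81) = 20/81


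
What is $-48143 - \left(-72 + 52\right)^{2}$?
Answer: $-48543$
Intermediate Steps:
$-48143 - \left(-72 + 52\right)^{2} = -48143 - \left(-20\right)^{2} = -48143 - 400 = -48543$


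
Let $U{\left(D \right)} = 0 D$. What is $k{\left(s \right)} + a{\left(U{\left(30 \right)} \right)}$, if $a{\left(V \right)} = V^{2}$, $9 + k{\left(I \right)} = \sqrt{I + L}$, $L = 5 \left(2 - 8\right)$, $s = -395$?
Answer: $-9 + 5 i \sqrt{17} \approx -9.0 + 20.616 i$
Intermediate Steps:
$U{\left(D \right)} = 0$
$L = -30$ ($L = 5 \left(-6\right) = -30$)
$k{\left(I \right)} = -9 + \sqrt{-30 + I}$ ($k{\left(I \right)} = -9 + \sqrt{I - 30} = -9 + \sqrt{-30 + I}$)
$k{\left(s \right)} + a{\left(U{\left(30 \right)} \right)} = \left(-9 + \sqrt{-30 - 395}\right) + 0^{2} = \left(-9 + \sqrt{-425}\right) + 0 = \left(-9 + 5 i \sqrt{17}\right) + 0 = -9 + 5 i \sqrt{17}$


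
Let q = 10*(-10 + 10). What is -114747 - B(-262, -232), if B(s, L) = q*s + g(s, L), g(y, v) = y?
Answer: -114485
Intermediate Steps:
q = 0 (q = 10*0 = 0)
B(s, L) = s (B(s, L) = 0*s + s = 0 + s = s)
-114747 - B(-262, -232) = -114747 - 1*(-262) = -114747 + 262 = -114485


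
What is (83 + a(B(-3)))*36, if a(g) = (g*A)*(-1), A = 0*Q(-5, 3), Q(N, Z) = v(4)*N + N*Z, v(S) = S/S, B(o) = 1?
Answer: 2988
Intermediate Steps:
v(S) = 1
Q(N, Z) = N + N*Z (Q(N, Z) = 1*N + N*Z = N + N*Z)
A = 0 (A = 0*(-5*(1 + 3)) = 0*(-5*4) = 0*(-20) = 0)
a(g) = 0 (a(g) = (g*0)*(-1) = 0*(-1) = 0)
(83 + a(B(-3)))*36 = (83 + 0)*36 = 83*36 = 2988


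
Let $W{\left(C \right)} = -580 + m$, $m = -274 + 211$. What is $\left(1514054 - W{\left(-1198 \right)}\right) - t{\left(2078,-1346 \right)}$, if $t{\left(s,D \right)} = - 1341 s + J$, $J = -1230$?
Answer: $4302525$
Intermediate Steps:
$m = -63$
$W{\left(C \right)} = -643$ ($W{\left(C \right)} = -580 - 63 = -643$)
$t{\left(s,D \right)} = -1230 - 1341 s$ ($t{\left(s,D \right)} = - 1341 s - 1230 = -1230 - 1341 s$)
$\left(1514054 - W{\left(-1198 \right)}\right) - t{\left(2078,-1346 \right)} = \left(1514054 - -643\right) - \left(-1230 - 2786598\right) = \left(1514054 + 643\right) - \left(-1230 - 2786598\right) = 1514697 - -2787828 = 1514697 + 2787828 = 4302525$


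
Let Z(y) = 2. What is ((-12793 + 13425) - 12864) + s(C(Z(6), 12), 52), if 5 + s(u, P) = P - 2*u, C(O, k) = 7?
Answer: -12199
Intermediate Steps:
s(u, P) = -5 + P - 2*u (s(u, P) = -5 + (P - 2*u) = -5 + P - 2*u)
((-12793 + 13425) - 12864) + s(C(Z(6), 12), 52) = ((-12793 + 13425) - 12864) + (-5 + 52 - 2*7) = (632 - 12864) + (-5 + 52 - 14) = -12232 + 33 = -12199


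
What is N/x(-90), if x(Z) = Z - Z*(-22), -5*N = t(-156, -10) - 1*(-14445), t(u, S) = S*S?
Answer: 2909/2070 ≈ 1.4053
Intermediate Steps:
t(u, S) = S²
N = -2909 (N = -((-10)² - 1*(-14445))/5 = -(100 + 14445)/5 = -⅕*14545 = -2909)
x(Z) = 23*Z (x(Z) = Z - (-22)*Z = Z + 22*Z = 23*Z)
N/x(-90) = -2909/(23*(-90)) = -2909/(-2070) = -2909*(-1/2070) = 2909/2070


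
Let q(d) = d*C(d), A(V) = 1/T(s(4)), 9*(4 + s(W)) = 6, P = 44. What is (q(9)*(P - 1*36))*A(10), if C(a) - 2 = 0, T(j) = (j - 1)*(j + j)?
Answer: 324/65 ≈ 4.9846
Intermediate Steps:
s(W) = -10/3 (s(W) = -4 + (⅑)*6 = -4 + ⅔ = -10/3)
T(j) = 2*j*(-1 + j) (T(j) = (-1 + j)*(2*j) = 2*j*(-1 + j))
C(a) = 2 (C(a) = 2 + 0 = 2)
A(V) = 9/260 (A(V) = 1/(2*(-10/3)*(-1 - 10/3)) = 1/(2*(-10/3)*(-13/3)) = 1/(260/9) = 9/260)
q(d) = 2*d (q(d) = d*2 = 2*d)
(q(9)*(P - 1*36))*A(10) = ((2*9)*(44 - 1*36))*(9/260) = (18*(44 - 36))*(9/260) = (18*8)*(9/260) = 144*(9/260) = 324/65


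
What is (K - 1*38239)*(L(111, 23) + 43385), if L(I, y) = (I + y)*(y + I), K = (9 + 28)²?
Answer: -2261642670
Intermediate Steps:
K = 1369 (K = 37² = 1369)
L(I, y) = (I + y)² (L(I, y) = (I + y)*(I + y) = (I + y)²)
(K - 1*38239)*(L(111, 23) + 43385) = (1369 - 1*38239)*((111 + 23)² + 43385) = (1369 - 38239)*(134² + 43385) = -36870*(17956 + 43385) = -36870*61341 = -2261642670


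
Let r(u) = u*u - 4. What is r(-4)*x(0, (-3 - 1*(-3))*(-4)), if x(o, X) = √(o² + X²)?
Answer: 0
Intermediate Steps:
r(u) = -4 + u² (r(u) = u² - 4 = -4 + u²)
x(o, X) = √(X² + o²)
r(-4)*x(0, (-3 - 1*(-3))*(-4)) = (-4 + (-4)²)*√(((-3 - 1*(-3))*(-4))² + 0²) = (-4 + 16)*√(((-3 + 3)*(-4))² + 0) = 12*√((0*(-4))² + 0) = 12*√(0² + 0) = 12*√(0 + 0) = 12*√0 = 12*0 = 0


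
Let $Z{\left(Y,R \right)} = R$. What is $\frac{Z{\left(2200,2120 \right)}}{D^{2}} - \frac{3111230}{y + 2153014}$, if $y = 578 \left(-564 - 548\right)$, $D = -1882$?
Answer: $- \frac{1377067302145}{668661236859} \approx -2.0594$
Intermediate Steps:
$y = -642736$ ($y = 578 \left(-1112\right) = -642736$)
$\frac{Z{\left(2200,2120 \right)}}{D^{2}} - \frac{3111230}{y + 2153014} = \frac{2120}{\left(-1882\right)^{2}} - \frac{3111230}{-642736 + 2153014} = \frac{2120}{3541924} - \frac{3111230}{1510278} = 2120 \cdot \frac{1}{3541924} - \frac{1555615}{755139} = \frac{530}{885481} - \frac{1555615}{755139} = - \frac{1377067302145}{668661236859}$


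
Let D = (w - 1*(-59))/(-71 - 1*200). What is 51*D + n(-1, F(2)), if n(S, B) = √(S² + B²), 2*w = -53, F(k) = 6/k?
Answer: -3315/542 + √10 ≈ -2.9540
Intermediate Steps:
w = -53/2 (w = (½)*(-53) = -53/2 ≈ -26.500)
D = -65/542 (D = (-53/2 - 1*(-59))/(-71 - 1*200) = (-53/2 + 59)/(-71 - 200) = (65/2)/(-271) = (65/2)*(-1/271) = -65/542 ≈ -0.11993)
n(S, B) = √(B² + S²)
51*D + n(-1, F(2)) = 51*(-65/542) + √((6/2)² + (-1)²) = -3315/542 + √((6*(½))² + 1) = -3315/542 + √(3² + 1) = -3315/542 + √(9 + 1) = -3315/542 + √10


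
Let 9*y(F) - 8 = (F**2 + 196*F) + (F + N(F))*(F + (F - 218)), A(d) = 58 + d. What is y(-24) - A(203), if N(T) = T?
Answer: 6299/9 ≈ 699.89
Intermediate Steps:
y(F) = 8/9 + F**2/9 + 196*F/9 + 2*F*(-218 + 2*F)/9 (y(F) = 8/9 + ((F**2 + 196*F) + (F + F)*(F + (F - 218)))/9 = 8/9 + ((F**2 + 196*F) + (2*F)*(F + (-218 + F)))/9 = 8/9 + ((F**2 + 196*F) + (2*F)*(-218 + 2*F))/9 = 8/9 + ((F**2 + 196*F) + 2*F*(-218 + 2*F))/9 = 8/9 + (F**2 + 196*F + 2*F*(-218 + 2*F))/9 = 8/9 + (F**2/9 + 196*F/9 + 2*F*(-218 + 2*F)/9) = 8/9 + F**2/9 + 196*F/9 + 2*F*(-218 + 2*F)/9)
y(-24) - A(203) = (8/9 - 80/3*(-24) + (5/9)*(-24)**2) - (58 + 203) = (8/9 + 640 + (5/9)*576) - 1*261 = (8/9 + 640 + 320) - 261 = 8648/9 - 261 = 6299/9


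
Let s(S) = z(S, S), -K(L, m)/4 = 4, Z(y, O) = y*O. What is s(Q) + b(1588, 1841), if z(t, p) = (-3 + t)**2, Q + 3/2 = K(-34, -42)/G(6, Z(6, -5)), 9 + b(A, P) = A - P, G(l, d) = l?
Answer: -7583/36 ≈ -210.64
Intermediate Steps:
Z(y, O) = O*y
K(L, m) = -16 (K(L, m) = -4*4 = -16)
b(A, P) = -9 + A - P (b(A, P) = -9 + (A - P) = -9 + A - P)
Q = -25/6 (Q = -3/2 - 16/6 = -3/2 - 16*1/6 = -3/2 - 8/3 = -25/6 ≈ -4.1667)
s(S) = (-3 + S)**2
s(Q) + b(1588, 1841) = (-3 - 25/6)**2 + (-9 + 1588 - 1*1841) = (-43/6)**2 + (-9 + 1588 - 1841) = 1849/36 - 262 = -7583/36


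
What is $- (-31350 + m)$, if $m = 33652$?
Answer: $-2302$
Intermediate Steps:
$- (-31350 + m) = - (-31350 + 33652) = \left(-1\right) 2302 = -2302$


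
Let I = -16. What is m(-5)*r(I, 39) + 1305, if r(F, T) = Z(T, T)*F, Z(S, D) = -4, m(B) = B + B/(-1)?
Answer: 1305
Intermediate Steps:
m(B) = 0 (m(B) = B + B*(-1) = B - B = 0)
r(F, T) = -4*F
m(-5)*r(I, 39) + 1305 = 0*(-4*(-16)) + 1305 = 0*64 + 1305 = 0 + 1305 = 1305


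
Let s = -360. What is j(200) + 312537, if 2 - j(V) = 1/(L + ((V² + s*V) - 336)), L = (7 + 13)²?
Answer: 9981245505/31936 ≈ 3.1254e+5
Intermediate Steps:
L = 400 (L = 20² = 400)
j(V) = 2 - 1/(64 + V² - 360*V) (j(V) = 2 - 1/(400 + ((V² - 360*V) - 336)) = 2 - 1/(400 + (-336 + V² - 360*V)) = 2 - 1/(64 + V² - 360*V))
j(200) + 312537 = (127 - 720*200 + 2*200²)/(64 + 200² - 360*200) + 312537 = (127 - 144000 + 2*40000)/(64 + 40000 - 72000) + 312537 = (127 - 144000 + 80000)/(-31936) + 312537 = -1/31936*(-63873) + 312537 = 63873/31936 + 312537 = 9981245505/31936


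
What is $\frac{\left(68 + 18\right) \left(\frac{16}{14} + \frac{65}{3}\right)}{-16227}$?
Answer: $- \frac{41194}{340767} \approx -0.12089$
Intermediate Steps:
$\frac{\left(68 + 18\right) \left(\frac{16}{14} + \frac{65}{3}\right)}{-16227} = 86 \left(16 \cdot \frac{1}{14} + 65 \cdot \frac{1}{3}\right) \left(- \frac{1}{16227}\right) = 86 \left(\frac{8}{7} + \frac{65}{3}\right) \left(- \frac{1}{16227}\right) = 86 \cdot \frac{479}{21} \left(- \frac{1}{16227}\right) = \frac{41194}{21} \left(- \frac{1}{16227}\right) = - \frac{41194}{340767}$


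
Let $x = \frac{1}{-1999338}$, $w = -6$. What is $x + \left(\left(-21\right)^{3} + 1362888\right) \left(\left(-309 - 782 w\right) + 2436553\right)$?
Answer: $\frac{6606046424372834735}{1999338} \approx 3.3041 \cdot 10^{12}$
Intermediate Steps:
$x = - \frac{1}{1999338} \approx -5.0017 \cdot 10^{-7}$
$x + \left(\left(-21\right)^{3} + 1362888\right) \left(\left(-309 - 782 w\right) + 2436553\right) = - \frac{1}{1999338} + \left(\left(-21\right)^{3} + 1362888\right) \left(\left(-309 - -4692\right) + 2436553\right) = - \frac{1}{1999338} + \left(-9261 + 1362888\right) \left(\left(-309 + 4692\right) + 2436553\right) = - \frac{1}{1999338} + 1353627 \left(4383 + 2436553\right) = - \frac{1}{1999338} + 1353627 \cdot 2440936 = - \frac{1}{1999338} + 3304116874872 = \frac{6606046424372834735}{1999338}$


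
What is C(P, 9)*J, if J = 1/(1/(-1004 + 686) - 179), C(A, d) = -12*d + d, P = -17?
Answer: 31482/56923 ≈ 0.55306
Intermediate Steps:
C(A, d) = -11*d
J = -318/56923 (J = 1/(1/(-318) - 179) = 1/(-1/318 - 179) = 1/(-56923/318) = -318/56923 ≈ -0.0055865)
C(P, 9)*J = -11*9*(-318/56923) = -99*(-318/56923) = 31482/56923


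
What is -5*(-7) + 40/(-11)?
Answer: 345/11 ≈ 31.364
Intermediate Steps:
-5*(-7) + 40/(-11) = 35 + 40*(-1/11) = 35 - 40/11 = 345/11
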